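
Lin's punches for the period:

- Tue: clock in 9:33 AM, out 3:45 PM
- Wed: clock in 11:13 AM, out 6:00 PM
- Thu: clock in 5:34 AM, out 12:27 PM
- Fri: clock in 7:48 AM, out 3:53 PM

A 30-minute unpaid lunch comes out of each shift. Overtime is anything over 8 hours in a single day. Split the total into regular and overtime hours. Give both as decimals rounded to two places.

Regular 25.95 hours, overtime 0.00 hours

Tue: 9:33 AM–3:45 PM = 6 h 12 min; less 30 min break → 5 h 42 min
Wed: 11:13 AM–6:00 PM = 6 h 47 min; less 30 min break → 6 h 17 min
Thu: 5:34 AM–12:27 PM = 6 h 53 min; less 30 min break → 6 h 23 min
Fri: 7:48 AM–3:53 PM = 8 h 5 min; less 30 min break → 7 h 35 min
Tue reg 5 h 42 min / OT 0 h 0 min; Wed reg 6 h 17 min / OT 0 h 0 min; Thu reg 6 h 23 min / OT 0 h 0 min; Fri reg 7 h 35 min / OT 0 h 0 min.
Totals: regular 25 h 57 min, overtime 0 h 0 min.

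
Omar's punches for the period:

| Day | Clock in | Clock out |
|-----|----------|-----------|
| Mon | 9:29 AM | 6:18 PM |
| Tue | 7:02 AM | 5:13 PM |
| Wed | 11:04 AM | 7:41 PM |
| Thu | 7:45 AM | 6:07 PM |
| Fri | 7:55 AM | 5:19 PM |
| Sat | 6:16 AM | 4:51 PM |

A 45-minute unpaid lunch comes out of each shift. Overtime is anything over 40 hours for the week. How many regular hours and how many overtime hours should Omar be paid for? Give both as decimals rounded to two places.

Mon: 9:29 AM–6:18 PM = 8 h 49 min; less 45 min break → 8 h 4 min
Tue: 7:02 AM–5:13 PM = 10 h 11 min; less 45 min break → 9 h 26 min
Wed: 11:04 AM–7:41 PM = 8 h 37 min; less 45 min break → 7 h 52 min
Thu: 7:45 AM–6:07 PM = 10 h 22 min; less 45 min break → 9 h 37 min
Fri: 7:55 AM–5:19 PM = 9 h 24 min; less 45 min break → 8 h 39 min
Sat: 6:16 AM–4:51 PM = 10 h 35 min; less 45 min break → 9 h 50 min
Total worked: 53 h 28 min = 53.47 h.
Threshold 40 h → overtime 13 h 28 min, regular 40 h 0 min.

Regular 40.00 hours, overtime 13.47 hours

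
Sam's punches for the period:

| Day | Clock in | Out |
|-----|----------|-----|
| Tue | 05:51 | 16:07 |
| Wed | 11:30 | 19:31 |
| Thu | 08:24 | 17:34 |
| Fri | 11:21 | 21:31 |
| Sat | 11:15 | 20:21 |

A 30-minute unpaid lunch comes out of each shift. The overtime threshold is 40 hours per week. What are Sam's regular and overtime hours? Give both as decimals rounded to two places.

Tue: 05:51–16:07 = 10 h 16 min; less 30 min break → 9 h 46 min
Wed: 11:30–19:31 = 8 h 1 min; less 30 min break → 7 h 31 min
Thu: 08:24–17:34 = 9 h 10 min; less 30 min break → 8 h 40 min
Fri: 11:21–21:31 = 10 h 10 min; less 30 min break → 9 h 40 min
Sat: 11:15–20:21 = 9 h 6 min; less 30 min break → 8 h 36 min
Total worked: 44 h 13 min = 44.22 h.
Threshold 40 h → overtime 4 h 13 min, regular 40 h 0 min.

Regular 40.00 hours, overtime 4.22 hours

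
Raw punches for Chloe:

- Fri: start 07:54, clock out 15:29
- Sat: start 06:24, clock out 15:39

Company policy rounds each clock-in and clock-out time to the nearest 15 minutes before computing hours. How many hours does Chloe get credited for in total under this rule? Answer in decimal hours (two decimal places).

Fri: in 07:54→08:00, out 15:29→15:30; 7 h 30 min
Sat: in 06:24→06:30, out 15:39→15:45; 9 h 15 min
Total credited: 16 h 45 min.

16.75 hours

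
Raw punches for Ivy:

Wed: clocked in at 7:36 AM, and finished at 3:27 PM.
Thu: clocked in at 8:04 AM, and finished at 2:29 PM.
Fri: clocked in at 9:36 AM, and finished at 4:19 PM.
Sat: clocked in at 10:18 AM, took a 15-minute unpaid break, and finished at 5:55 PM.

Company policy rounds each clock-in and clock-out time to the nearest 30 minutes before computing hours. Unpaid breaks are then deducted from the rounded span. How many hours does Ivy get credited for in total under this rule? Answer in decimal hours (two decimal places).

28.75 hours

Wed: in 7:36 AM→7:30 AM, out 3:27 PM→3:30 PM; 8 h 0 min
Thu: in 8:04 AM→8:00 AM, out 2:29 PM→2:30 PM; 6 h 30 min
Fri: in 9:36 AM→9:30 AM, out 4:19 PM→4:30 PM; 7 h 0 min
Sat: in 10:18 AM→10:30 AM, out 5:55 PM→6:00 PM; 7 h 30 min − 15 min = 7 h 15 min
Total credited: 28 h 45 min.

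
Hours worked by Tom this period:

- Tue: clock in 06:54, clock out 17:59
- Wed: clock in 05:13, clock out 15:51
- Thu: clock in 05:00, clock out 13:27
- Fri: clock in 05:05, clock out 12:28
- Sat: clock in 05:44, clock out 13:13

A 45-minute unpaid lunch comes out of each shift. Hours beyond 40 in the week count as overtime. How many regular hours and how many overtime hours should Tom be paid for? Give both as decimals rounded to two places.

Regular 40.00 hours, overtime 1.28 hours

Tue: 06:54–17:59 = 11 h 5 min; less 45 min break → 10 h 20 min
Wed: 05:13–15:51 = 10 h 38 min; less 45 min break → 9 h 53 min
Thu: 05:00–13:27 = 8 h 27 min; less 45 min break → 7 h 42 min
Fri: 05:05–12:28 = 7 h 23 min; less 45 min break → 6 h 38 min
Sat: 05:44–13:13 = 7 h 29 min; less 45 min break → 6 h 44 min
Total worked: 41 h 17 min = 41.28 h.
Threshold 40 h → overtime 1 h 17 min, regular 40 h 0 min.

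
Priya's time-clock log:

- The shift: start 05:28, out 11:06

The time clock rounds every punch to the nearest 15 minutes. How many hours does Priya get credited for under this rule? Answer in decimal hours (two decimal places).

The shift: in 05:28→05:30, out 11:06→11:00; 5 h 30 min

5.50 hours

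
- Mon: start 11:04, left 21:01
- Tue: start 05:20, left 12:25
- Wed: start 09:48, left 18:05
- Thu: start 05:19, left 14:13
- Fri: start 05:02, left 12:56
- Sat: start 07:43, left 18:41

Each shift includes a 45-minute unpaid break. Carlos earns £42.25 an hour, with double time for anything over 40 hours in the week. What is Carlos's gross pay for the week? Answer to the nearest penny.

Mon: 11:04–21:01 = 9 h 57 min; less 45 min break → 9 h 12 min
Tue: 05:20–12:25 = 7 h 5 min; less 45 min break → 6 h 20 min
Wed: 09:48–18:05 = 8 h 17 min; less 45 min break → 7 h 32 min
Thu: 05:19–14:13 = 8 h 54 min; less 45 min break → 8 h 9 min
Fri: 05:02–12:56 = 7 h 54 min; less 45 min break → 7 h 9 min
Sat: 07:43–18:41 = 10 h 58 min; less 45 min break → 10 h 13 min
Total worked: 48 h 35 min = 2915 min.
Regular 40 h 0 min = 2400 min at £42.25/h; overtime 8 h 35 min = 515 min at £84.50/h.
Pay = (2400 × £42.25 + 515 × £84.50) ÷ 60 = £2415.29.

£2415.29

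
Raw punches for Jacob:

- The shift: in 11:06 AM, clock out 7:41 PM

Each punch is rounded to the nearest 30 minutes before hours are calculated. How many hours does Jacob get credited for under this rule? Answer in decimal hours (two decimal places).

8.50 hours

The shift: in 11:06 AM→11:00 AM, out 7:41 PM→7:30 PM; 8 h 30 min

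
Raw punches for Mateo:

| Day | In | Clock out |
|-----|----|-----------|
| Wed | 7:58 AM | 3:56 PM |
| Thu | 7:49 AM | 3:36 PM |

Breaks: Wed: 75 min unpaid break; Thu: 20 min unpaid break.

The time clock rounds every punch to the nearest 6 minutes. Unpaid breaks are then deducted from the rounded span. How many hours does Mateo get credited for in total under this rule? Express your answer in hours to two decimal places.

14.12 hours

Wed: in 7:58 AM→8:00 AM, out 3:56 PM→3:54 PM; 7 h 54 min − 75 min = 6 h 39 min
Thu: in 7:49 AM→7:48 AM, out 3:36 PM→3:36 PM; 7 h 48 min − 20 min = 7 h 28 min
Total credited: 14 h 7 min.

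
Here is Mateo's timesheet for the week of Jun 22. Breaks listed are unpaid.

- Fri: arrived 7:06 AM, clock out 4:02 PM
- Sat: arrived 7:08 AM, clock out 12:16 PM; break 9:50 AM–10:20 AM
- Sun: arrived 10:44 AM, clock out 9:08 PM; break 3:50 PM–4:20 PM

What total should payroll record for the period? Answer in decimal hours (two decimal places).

Fri: 7:06 AM–4:02 PM = 8 h 56 min
Sat: 7:08 AM–12:16 PM = 5 h 8 min; less 30 min break → 4 h 38 min
Sun: 10:44 AM–9:08 PM = 10 h 24 min; less 30 min break → 9 h 54 min
Total: 8 h 56 min + 4 h 38 min + 9 h 54 min = 23 h 28 min.

23.47 hours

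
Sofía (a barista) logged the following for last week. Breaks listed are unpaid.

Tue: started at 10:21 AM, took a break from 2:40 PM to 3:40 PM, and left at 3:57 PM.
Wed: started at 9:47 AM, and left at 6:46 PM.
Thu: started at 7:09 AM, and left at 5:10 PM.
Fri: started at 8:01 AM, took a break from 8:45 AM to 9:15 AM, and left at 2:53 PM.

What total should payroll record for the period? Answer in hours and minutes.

29 h 58 min

Tue: 10:21 AM–3:57 PM = 5 h 36 min; less 60 min break → 4 h 36 min
Wed: 9:47 AM–6:46 PM = 8 h 59 min
Thu: 7:09 AM–5:10 PM = 10 h 1 min
Fri: 8:01 AM–2:53 PM = 6 h 52 min; less 30 min break → 6 h 22 min
Total: 4 h 36 min + 8 h 59 min + 10 h 1 min + 6 h 22 min = 29 h 58 min.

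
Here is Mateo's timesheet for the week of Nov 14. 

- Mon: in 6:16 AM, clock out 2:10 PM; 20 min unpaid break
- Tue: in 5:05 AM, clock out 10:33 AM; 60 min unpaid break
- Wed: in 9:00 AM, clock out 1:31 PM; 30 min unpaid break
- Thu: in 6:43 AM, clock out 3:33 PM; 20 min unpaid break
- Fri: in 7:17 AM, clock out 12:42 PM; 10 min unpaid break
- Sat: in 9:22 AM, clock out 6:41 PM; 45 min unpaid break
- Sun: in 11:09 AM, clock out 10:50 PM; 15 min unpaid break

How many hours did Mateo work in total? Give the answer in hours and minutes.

49 h 48 min

Mon: 6:16 AM–2:10 PM = 7 h 54 min; less 20 min break → 7 h 34 min
Tue: 5:05 AM–10:33 AM = 5 h 28 min; less 60 min break → 4 h 28 min
Wed: 9:00 AM–1:31 PM = 4 h 31 min; less 30 min break → 4 h 1 min
Thu: 6:43 AM–3:33 PM = 8 h 50 min; less 20 min break → 8 h 30 min
Fri: 7:17 AM–12:42 PM = 5 h 25 min; less 10 min break → 5 h 15 min
Sat: 9:22 AM–6:41 PM = 9 h 19 min; less 45 min break → 8 h 34 min
Sun: 11:09 AM–10:50 PM = 11 h 41 min; less 15 min break → 11 h 26 min
Total: 7 h 34 min + 4 h 28 min + 4 h 1 min + 8 h 30 min + 5 h 15 min + 8 h 34 min + 11 h 26 min = 49 h 48 min.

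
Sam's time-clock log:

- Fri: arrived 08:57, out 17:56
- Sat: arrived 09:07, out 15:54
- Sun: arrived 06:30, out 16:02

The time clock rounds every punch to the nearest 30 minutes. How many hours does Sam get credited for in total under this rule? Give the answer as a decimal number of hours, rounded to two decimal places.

25.50 hours

Fri: in 08:57→09:00, out 17:56→18:00; 9 h 0 min
Sat: in 09:07→09:00, out 15:54→16:00; 7 h 0 min
Sun: in 06:30→06:30, out 16:02→16:00; 9 h 30 min
Total credited: 25 h 30 min.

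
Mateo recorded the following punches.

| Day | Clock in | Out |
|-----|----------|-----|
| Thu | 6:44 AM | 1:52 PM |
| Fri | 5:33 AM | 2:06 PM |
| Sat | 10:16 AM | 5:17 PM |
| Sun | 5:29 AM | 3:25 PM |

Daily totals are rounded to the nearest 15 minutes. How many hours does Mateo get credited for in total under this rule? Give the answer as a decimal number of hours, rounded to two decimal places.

Thu: 6:44 AM–1:52 PM = 7 h 8 min → rounds to 7 h 15 min
Fri: 5:33 AM–2:06 PM = 8 h 33 min → rounds to 8 h 30 min
Sat: 10:16 AM–5:17 PM = 7 h 1 min → rounds to 7 h 0 min
Sun: 5:29 AM–3:25 PM = 9 h 56 min → rounds to 10 h 0 min
Total credited: 32 h 45 min.

32.75 hours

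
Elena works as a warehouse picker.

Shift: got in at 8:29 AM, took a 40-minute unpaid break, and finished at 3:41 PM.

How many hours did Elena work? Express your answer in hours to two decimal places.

6.53 hours

Shift: 8:29 AM–3:41 PM = 7 h 12 min; less 40 min break → 6 h 32 min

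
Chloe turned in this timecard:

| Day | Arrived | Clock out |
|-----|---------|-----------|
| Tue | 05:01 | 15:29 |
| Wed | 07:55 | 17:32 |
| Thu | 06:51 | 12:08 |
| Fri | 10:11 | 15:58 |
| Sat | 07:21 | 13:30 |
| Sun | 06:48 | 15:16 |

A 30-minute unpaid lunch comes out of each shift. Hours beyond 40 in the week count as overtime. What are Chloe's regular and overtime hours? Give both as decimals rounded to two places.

Regular 40.00 hours, overtime 2.77 hours

Tue: 05:01–15:29 = 10 h 28 min; less 30 min break → 9 h 58 min
Wed: 07:55–17:32 = 9 h 37 min; less 30 min break → 9 h 7 min
Thu: 06:51–12:08 = 5 h 17 min; less 30 min break → 4 h 47 min
Fri: 10:11–15:58 = 5 h 47 min; less 30 min break → 5 h 17 min
Sat: 07:21–13:30 = 6 h 9 min; less 30 min break → 5 h 39 min
Sun: 06:48–15:16 = 8 h 28 min; less 30 min break → 7 h 58 min
Total worked: 42 h 46 min = 42.77 h.
Threshold 40 h → overtime 2 h 46 min, regular 40 h 0 min.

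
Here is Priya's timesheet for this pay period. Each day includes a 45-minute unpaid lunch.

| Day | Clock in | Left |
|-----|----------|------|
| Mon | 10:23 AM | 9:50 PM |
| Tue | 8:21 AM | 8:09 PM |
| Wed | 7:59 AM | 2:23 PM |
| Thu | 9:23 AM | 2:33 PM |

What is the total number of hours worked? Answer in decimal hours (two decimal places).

Mon: 10:23 AM–9:50 PM = 11 h 27 min; less 45 min break → 10 h 42 min
Tue: 8:21 AM–8:09 PM = 11 h 48 min; less 45 min break → 11 h 3 min
Wed: 7:59 AM–2:23 PM = 6 h 24 min; less 45 min break → 5 h 39 min
Thu: 9:23 AM–2:33 PM = 5 h 10 min; less 45 min break → 4 h 25 min
Total: 10 h 42 min + 11 h 3 min + 5 h 39 min + 4 h 25 min = 31 h 49 min.

31.82 hours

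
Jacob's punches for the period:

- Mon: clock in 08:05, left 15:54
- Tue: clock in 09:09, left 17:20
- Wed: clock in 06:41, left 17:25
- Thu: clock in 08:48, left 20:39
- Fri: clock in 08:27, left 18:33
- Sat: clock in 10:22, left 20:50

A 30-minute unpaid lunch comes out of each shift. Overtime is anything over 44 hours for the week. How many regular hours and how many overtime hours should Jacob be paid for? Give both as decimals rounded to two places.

Regular 44.00 hours, overtime 12.15 hours

Mon: 08:05–15:54 = 7 h 49 min; less 30 min break → 7 h 19 min
Tue: 09:09–17:20 = 8 h 11 min; less 30 min break → 7 h 41 min
Wed: 06:41–17:25 = 10 h 44 min; less 30 min break → 10 h 14 min
Thu: 08:48–20:39 = 11 h 51 min; less 30 min break → 11 h 21 min
Fri: 08:27–18:33 = 10 h 6 min; less 30 min break → 9 h 36 min
Sat: 10:22–20:50 = 10 h 28 min; less 30 min break → 9 h 58 min
Total worked: 56 h 9 min = 56.15 h.
Threshold 44 h → overtime 12 h 9 min, regular 44 h 0 min.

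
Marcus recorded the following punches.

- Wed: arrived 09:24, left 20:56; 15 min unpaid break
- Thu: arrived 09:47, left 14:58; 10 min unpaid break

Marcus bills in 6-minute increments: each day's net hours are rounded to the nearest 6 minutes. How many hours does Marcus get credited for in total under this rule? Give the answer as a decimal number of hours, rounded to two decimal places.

Wed: 09:24–20:56 = 11 h 32 min − 15 min = 11 h 17 min → rounds to 11 h 18 min
Thu: 09:47–14:58 = 5 h 11 min − 10 min = 5 h 1 min → rounds to 5 h 0 min
Total credited: 16 h 18 min.

16.30 hours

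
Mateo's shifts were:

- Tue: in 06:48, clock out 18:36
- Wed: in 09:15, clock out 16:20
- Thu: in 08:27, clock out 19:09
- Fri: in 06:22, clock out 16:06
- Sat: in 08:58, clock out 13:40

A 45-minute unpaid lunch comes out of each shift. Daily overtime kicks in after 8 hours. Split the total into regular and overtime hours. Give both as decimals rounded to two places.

Tue: 06:48–18:36 = 11 h 48 min; less 45 min break → 11 h 3 min
Wed: 09:15–16:20 = 7 h 5 min; less 45 min break → 6 h 20 min
Thu: 08:27–19:09 = 10 h 42 min; less 45 min break → 9 h 57 min
Fri: 06:22–16:06 = 9 h 44 min; less 45 min break → 8 h 59 min
Sat: 08:58–13:40 = 4 h 42 min; less 45 min break → 3 h 57 min
Tue reg 8 h 0 min / OT 3 h 3 min; Wed reg 6 h 20 min / OT 0 h 0 min; Thu reg 8 h 0 min / OT 1 h 57 min; Fri reg 8 h 0 min / OT 0 h 59 min; Sat reg 3 h 57 min / OT 0 h 0 min.
Totals: regular 34 h 17 min, overtime 5 h 59 min.

Regular 34.28 hours, overtime 5.98 hours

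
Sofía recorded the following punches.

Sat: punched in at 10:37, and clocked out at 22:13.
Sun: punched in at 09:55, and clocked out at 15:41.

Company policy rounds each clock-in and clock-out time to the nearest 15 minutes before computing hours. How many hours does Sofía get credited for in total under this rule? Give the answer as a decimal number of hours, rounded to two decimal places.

17.50 hours

Sat: in 10:37→10:30, out 22:13→22:15; 11 h 45 min
Sun: in 09:55→10:00, out 15:41→15:45; 5 h 45 min
Total credited: 17 h 30 min.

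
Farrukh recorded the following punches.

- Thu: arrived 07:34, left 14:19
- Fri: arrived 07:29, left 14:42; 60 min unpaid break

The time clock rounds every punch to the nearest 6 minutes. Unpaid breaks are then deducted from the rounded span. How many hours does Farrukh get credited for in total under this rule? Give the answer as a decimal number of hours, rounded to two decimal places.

12.90 hours

Thu: in 07:34→07:36, out 14:19→14:18; 6 h 42 min
Fri: in 07:29→07:30, out 14:42→14:42; 7 h 12 min − 60 min = 6 h 12 min
Total credited: 12 h 54 min.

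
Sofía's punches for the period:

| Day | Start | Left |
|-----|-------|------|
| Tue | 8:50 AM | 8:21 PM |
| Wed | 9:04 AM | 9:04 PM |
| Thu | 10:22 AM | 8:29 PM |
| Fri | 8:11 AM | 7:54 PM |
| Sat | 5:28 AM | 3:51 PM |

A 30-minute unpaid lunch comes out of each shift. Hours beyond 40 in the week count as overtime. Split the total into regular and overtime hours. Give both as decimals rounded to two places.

Tue: 8:50 AM–8:21 PM = 11 h 31 min; less 30 min break → 11 h 1 min
Wed: 9:04 AM–9:04 PM = 12 h 0 min; less 30 min break → 11 h 30 min
Thu: 10:22 AM–8:29 PM = 10 h 7 min; less 30 min break → 9 h 37 min
Fri: 8:11 AM–7:54 PM = 11 h 43 min; less 30 min break → 11 h 13 min
Sat: 5:28 AM–3:51 PM = 10 h 23 min; less 30 min break → 9 h 53 min
Total worked: 53 h 14 min = 53.23 h.
Threshold 40 h → overtime 13 h 14 min, regular 40 h 0 min.

Regular 40.00 hours, overtime 13.23 hours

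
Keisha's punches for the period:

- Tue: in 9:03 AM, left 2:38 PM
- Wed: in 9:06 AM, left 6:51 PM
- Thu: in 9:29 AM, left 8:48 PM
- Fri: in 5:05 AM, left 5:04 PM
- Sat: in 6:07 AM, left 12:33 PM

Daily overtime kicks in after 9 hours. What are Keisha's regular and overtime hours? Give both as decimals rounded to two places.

Tue: 9:03 AM–2:38 PM = 5 h 35 min
Wed: 9:06 AM–6:51 PM = 9 h 45 min
Thu: 9:29 AM–8:48 PM = 11 h 19 min
Fri: 5:05 AM–5:04 PM = 11 h 59 min
Sat: 6:07 AM–12:33 PM = 6 h 26 min
Tue reg 5 h 35 min / OT 0 h 0 min; Wed reg 9 h 0 min / OT 0 h 45 min; Thu reg 9 h 0 min / OT 2 h 19 min; Fri reg 9 h 0 min / OT 2 h 59 min; Sat reg 6 h 26 min / OT 0 h 0 min.
Totals: regular 39 h 1 min, overtime 6 h 3 min.

Regular 39.02 hours, overtime 6.05 hours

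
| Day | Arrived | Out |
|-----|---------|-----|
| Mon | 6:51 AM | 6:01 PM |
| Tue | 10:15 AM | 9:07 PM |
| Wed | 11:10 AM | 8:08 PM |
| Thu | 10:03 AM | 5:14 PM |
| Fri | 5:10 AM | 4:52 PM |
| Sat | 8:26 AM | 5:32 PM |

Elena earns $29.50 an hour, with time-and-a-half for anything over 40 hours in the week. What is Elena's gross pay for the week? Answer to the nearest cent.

Mon: 6:51 AM–6:01 PM = 11 h 10 min
Tue: 10:15 AM–9:07 PM = 10 h 52 min
Wed: 11:10 AM–8:08 PM = 8 h 58 min
Thu: 10:03 AM–5:14 PM = 7 h 11 min
Fri: 5:10 AM–4:52 PM = 11 h 42 min
Sat: 8:26 AM–5:32 PM = 9 h 6 min
Total worked: 58 h 59 min = 3539 min.
Regular 40 h 0 min = 2400 min at $29.50/h; overtime 18 h 59 min = 1139 min at $44.25/h.
Pay = (2400 × $29.50 + 1139 × $44.25) ÷ 60 = $2020.01.

$2020.01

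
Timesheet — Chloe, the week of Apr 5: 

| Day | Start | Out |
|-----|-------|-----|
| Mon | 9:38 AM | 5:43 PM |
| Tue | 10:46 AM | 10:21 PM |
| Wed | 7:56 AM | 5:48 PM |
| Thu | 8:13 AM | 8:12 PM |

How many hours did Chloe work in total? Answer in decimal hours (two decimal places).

Mon: 9:38 AM–5:43 PM = 8 h 5 min
Tue: 10:46 AM–10:21 PM = 11 h 35 min
Wed: 7:56 AM–5:48 PM = 9 h 52 min
Thu: 8:13 AM–8:12 PM = 11 h 59 min
Total: 8 h 5 min + 11 h 35 min + 9 h 52 min + 11 h 59 min = 41 h 31 min.

41.52 hours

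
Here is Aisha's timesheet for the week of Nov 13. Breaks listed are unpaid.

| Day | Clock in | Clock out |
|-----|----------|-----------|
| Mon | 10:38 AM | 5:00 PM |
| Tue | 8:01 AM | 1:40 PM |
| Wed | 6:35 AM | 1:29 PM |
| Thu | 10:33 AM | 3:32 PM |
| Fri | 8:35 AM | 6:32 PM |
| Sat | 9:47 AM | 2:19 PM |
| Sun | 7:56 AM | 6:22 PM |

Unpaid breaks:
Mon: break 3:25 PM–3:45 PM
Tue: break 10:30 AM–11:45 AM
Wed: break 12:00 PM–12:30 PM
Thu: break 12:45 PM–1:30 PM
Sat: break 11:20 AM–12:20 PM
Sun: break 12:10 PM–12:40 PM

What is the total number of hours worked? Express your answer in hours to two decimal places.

Mon: 10:38 AM–5:00 PM = 6 h 22 min; less 20 min break → 6 h 2 min
Tue: 8:01 AM–1:40 PM = 5 h 39 min; less 75 min break → 4 h 24 min
Wed: 6:35 AM–1:29 PM = 6 h 54 min; less 30 min break → 6 h 24 min
Thu: 10:33 AM–3:32 PM = 4 h 59 min; less 45 min break → 4 h 14 min
Fri: 8:35 AM–6:32 PM = 9 h 57 min
Sat: 9:47 AM–2:19 PM = 4 h 32 min; less 60 min break → 3 h 32 min
Sun: 7:56 AM–6:22 PM = 10 h 26 min; less 30 min break → 9 h 56 min
Total: 6 h 2 min + 4 h 24 min + 6 h 24 min + 4 h 14 min + 9 h 57 min + 3 h 32 min + 9 h 56 min = 44 h 29 min.

44.48 hours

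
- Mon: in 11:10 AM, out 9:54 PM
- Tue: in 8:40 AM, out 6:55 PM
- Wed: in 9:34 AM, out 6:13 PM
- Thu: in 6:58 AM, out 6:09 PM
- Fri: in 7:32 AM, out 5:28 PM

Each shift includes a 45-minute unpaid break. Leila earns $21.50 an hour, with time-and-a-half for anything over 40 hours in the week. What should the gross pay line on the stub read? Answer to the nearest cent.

$1085.75

Mon: 11:10 AM–9:54 PM = 10 h 44 min; less 45 min break → 9 h 59 min
Tue: 8:40 AM–6:55 PM = 10 h 15 min; less 45 min break → 9 h 30 min
Wed: 9:34 AM–6:13 PM = 8 h 39 min; less 45 min break → 7 h 54 min
Thu: 6:58 AM–6:09 PM = 11 h 11 min; less 45 min break → 10 h 26 min
Fri: 7:32 AM–5:28 PM = 9 h 56 min; less 45 min break → 9 h 11 min
Total worked: 47 h 0 min = 2820 min.
Regular 40 h 0 min = 2400 min at $21.50/h; overtime 7 h 0 min = 420 min at $32.25/h.
Pay = (2400 × $21.50 + 420 × $32.25) ÷ 60 = $1085.75.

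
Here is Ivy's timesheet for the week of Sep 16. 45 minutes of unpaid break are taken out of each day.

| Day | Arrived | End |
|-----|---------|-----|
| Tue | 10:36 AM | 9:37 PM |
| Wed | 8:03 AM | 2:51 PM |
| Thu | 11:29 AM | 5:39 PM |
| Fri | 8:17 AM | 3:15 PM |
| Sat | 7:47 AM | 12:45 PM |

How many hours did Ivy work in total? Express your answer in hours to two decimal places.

Tue: 10:36 AM–9:37 PM = 11 h 1 min; less 45 min break → 10 h 16 min
Wed: 8:03 AM–2:51 PM = 6 h 48 min; less 45 min break → 6 h 3 min
Thu: 11:29 AM–5:39 PM = 6 h 10 min; less 45 min break → 5 h 25 min
Fri: 8:17 AM–3:15 PM = 6 h 58 min; less 45 min break → 6 h 13 min
Sat: 7:47 AM–12:45 PM = 4 h 58 min; less 45 min break → 4 h 13 min
Total: 10 h 16 min + 6 h 3 min + 5 h 25 min + 6 h 13 min + 4 h 13 min = 32 h 10 min.

32.17 hours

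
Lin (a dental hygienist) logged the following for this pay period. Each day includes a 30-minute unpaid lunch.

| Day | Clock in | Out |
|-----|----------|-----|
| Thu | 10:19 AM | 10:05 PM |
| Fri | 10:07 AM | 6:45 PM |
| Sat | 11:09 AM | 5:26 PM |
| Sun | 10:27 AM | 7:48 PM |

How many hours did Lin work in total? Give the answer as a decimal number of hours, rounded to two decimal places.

Thu: 10:19 AM–10:05 PM = 11 h 46 min; less 30 min break → 11 h 16 min
Fri: 10:07 AM–6:45 PM = 8 h 38 min; less 30 min break → 8 h 8 min
Sat: 11:09 AM–5:26 PM = 6 h 17 min; less 30 min break → 5 h 47 min
Sun: 10:27 AM–7:48 PM = 9 h 21 min; less 30 min break → 8 h 51 min
Total: 11 h 16 min + 8 h 8 min + 5 h 47 min + 8 h 51 min = 34 h 2 min.

34.03 hours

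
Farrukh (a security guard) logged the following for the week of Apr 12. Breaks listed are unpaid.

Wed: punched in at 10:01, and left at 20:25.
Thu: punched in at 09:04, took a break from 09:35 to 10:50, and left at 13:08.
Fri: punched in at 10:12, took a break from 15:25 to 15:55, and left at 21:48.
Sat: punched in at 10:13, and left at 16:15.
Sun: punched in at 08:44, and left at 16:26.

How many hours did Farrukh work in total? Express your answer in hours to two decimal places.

38.05 hours

Wed: 10:01–20:25 = 10 h 24 min
Thu: 09:04–13:08 = 4 h 4 min; less 75 min break → 2 h 49 min
Fri: 10:12–21:48 = 11 h 36 min; less 30 min break → 11 h 6 min
Sat: 10:13–16:15 = 6 h 2 min
Sun: 08:44–16:26 = 7 h 42 min
Total: 10 h 24 min + 2 h 49 min + 11 h 6 min + 6 h 2 min + 7 h 42 min = 38 h 3 min.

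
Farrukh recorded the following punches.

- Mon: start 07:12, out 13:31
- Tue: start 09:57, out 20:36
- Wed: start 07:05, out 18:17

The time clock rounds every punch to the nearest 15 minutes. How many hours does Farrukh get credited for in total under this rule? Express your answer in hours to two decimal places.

28.00 hours

Mon: in 07:12→07:15, out 13:31→13:30; 6 h 15 min
Tue: in 09:57→10:00, out 20:36→20:30; 10 h 30 min
Wed: in 07:05→07:00, out 18:17→18:15; 11 h 15 min
Total credited: 28 h 0 min.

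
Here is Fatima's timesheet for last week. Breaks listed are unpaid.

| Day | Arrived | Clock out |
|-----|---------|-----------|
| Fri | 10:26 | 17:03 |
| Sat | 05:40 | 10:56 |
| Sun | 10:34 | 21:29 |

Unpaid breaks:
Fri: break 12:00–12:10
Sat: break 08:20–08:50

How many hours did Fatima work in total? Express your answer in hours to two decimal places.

22.13 hours

Fri: 10:26–17:03 = 6 h 37 min; less 10 min break → 6 h 27 min
Sat: 05:40–10:56 = 5 h 16 min; less 30 min break → 4 h 46 min
Sun: 10:34–21:29 = 10 h 55 min
Total: 6 h 27 min + 4 h 46 min + 10 h 55 min = 22 h 8 min.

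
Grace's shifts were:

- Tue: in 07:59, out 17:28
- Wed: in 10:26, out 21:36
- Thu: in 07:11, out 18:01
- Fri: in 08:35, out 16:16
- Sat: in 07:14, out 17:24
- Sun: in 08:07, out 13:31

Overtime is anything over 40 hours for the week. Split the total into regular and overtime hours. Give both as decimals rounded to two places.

Regular 40.00 hours, overtime 14.73 hours

Tue: 07:59–17:28 = 9 h 29 min
Wed: 10:26–21:36 = 11 h 10 min
Thu: 07:11–18:01 = 10 h 50 min
Fri: 08:35–16:16 = 7 h 41 min
Sat: 07:14–17:24 = 10 h 10 min
Sun: 08:07–13:31 = 5 h 24 min
Total worked: 54 h 44 min = 54.73 h.
Threshold 40 h → overtime 14 h 44 min, regular 40 h 0 min.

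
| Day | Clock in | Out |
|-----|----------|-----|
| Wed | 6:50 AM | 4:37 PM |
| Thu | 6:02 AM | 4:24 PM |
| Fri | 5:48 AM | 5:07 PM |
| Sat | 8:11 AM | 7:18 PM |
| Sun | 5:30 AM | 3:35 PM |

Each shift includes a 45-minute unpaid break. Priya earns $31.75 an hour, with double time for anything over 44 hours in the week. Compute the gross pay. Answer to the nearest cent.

$1709.21

Wed: 6:50 AM–4:37 PM = 9 h 47 min; less 45 min break → 9 h 2 min
Thu: 6:02 AM–4:24 PM = 10 h 22 min; less 45 min break → 9 h 37 min
Fri: 5:48 AM–5:07 PM = 11 h 19 min; less 45 min break → 10 h 34 min
Sat: 8:11 AM–7:18 PM = 11 h 7 min; less 45 min break → 10 h 22 min
Sun: 5:30 AM–3:35 PM = 10 h 5 min; less 45 min break → 9 h 20 min
Total worked: 48 h 55 min = 2935 min.
Regular 44 h 0 min = 2640 min at $31.75/h; overtime 4 h 55 min = 295 min at $63.50/h.
Pay = (2640 × $31.75 + 295 × $63.50) ÷ 60 = $1709.21.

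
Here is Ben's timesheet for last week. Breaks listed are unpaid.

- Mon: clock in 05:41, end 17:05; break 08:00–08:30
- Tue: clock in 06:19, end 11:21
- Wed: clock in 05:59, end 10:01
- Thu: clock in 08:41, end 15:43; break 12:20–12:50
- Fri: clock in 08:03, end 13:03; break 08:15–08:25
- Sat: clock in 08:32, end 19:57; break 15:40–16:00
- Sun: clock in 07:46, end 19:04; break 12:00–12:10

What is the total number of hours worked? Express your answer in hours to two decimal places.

Mon: 05:41–17:05 = 11 h 24 min; less 30 min break → 10 h 54 min
Tue: 06:19–11:21 = 5 h 2 min
Wed: 05:59–10:01 = 4 h 2 min
Thu: 08:41–15:43 = 7 h 2 min; less 30 min break → 6 h 32 min
Fri: 08:03–13:03 = 5 h 0 min; less 10 min break → 4 h 50 min
Sat: 08:32–19:57 = 11 h 25 min; less 20 min break → 11 h 5 min
Sun: 07:46–19:04 = 11 h 18 min; less 10 min break → 11 h 8 min
Total: 10 h 54 min + 5 h 2 min + 4 h 2 min + 6 h 32 min + 4 h 50 min + 11 h 5 min + 11 h 8 min = 53 h 33 min.

53.55 hours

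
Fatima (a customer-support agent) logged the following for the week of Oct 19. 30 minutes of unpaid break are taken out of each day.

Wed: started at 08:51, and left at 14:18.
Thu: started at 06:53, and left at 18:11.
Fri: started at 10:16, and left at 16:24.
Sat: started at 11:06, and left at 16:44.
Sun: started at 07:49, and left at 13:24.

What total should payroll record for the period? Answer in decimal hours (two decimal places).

Wed: 08:51–14:18 = 5 h 27 min; less 30 min break → 4 h 57 min
Thu: 06:53–18:11 = 11 h 18 min; less 30 min break → 10 h 48 min
Fri: 10:16–16:24 = 6 h 8 min; less 30 min break → 5 h 38 min
Sat: 11:06–16:44 = 5 h 38 min; less 30 min break → 5 h 8 min
Sun: 07:49–13:24 = 5 h 35 min; less 30 min break → 5 h 5 min
Total: 4 h 57 min + 10 h 48 min + 5 h 38 min + 5 h 8 min + 5 h 5 min = 31 h 36 min.

31.60 hours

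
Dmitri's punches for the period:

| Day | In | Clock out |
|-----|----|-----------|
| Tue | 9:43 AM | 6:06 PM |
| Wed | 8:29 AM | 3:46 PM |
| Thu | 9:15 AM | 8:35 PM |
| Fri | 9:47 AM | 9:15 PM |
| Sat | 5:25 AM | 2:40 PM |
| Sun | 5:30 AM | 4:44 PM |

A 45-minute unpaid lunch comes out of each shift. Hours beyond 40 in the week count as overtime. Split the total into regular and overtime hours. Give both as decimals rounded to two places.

Tue: 9:43 AM–6:06 PM = 8 h 23 min; less 45 min break → 7 h 38 min
Wed: 8:29 AM–3:46 PM = 7 h 17 min; less 45 min break → 6 h 32 min
Thu: 9:15 AM–8:35 PM = 11 h 20 min; less 45 min break → 10 h 35 min
Fri: 9:47 AM–9:15 PM = 11 h 28 min; less 45 min break → 10 h 43 min
Sat: 5:25 AM–2:40 PM = 9 h 15 min; less 45 min break → 8 h 30 min
Sun: 5:30 AM–4:44 PM = 11 h 14 min; less 45 min break → 10 h 29 min
Total worked: 54 h 27 min = 54.45 h.
Threshold 40 h → overtime 14 h 27 min, regular 40 h 0 min.

Regular 40.00 hours, overtime 14.45 hours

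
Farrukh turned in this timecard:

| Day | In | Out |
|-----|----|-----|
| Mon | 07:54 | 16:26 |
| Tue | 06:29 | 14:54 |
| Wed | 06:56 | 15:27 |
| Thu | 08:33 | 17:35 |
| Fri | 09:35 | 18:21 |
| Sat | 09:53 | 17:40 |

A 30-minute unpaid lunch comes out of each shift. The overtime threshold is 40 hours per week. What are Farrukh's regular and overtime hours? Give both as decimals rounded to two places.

Regular 40.00 hours, overtime 8.05 hours

Mon: 07:54–16:26 = 8 h 32 min; less 30 min break → 8 h 2 min
Tue: 06:29–14:54 = 8 h 25 min; less 30 min break → 7 h 55 min
Wed: 06:56–15:27 = 8 h 31 min; less 30 min break → 8 h 1 min
Thu: 08:33–17:35 = 9 h 2 min; less 30 min break → 8 h 32 min
Fri: 09:35–18:21 = 8 h 46 min; less 30 min break → 8 h 16 min
Sat: 09:53–17:40 = 7 h 47 min; less 30 min break → 7 h 17 min
Total worked: 48 h 3 min = 48.05 h.
Threshold 40 h → overtime 8 h 3 min, regular 40 h 0 min.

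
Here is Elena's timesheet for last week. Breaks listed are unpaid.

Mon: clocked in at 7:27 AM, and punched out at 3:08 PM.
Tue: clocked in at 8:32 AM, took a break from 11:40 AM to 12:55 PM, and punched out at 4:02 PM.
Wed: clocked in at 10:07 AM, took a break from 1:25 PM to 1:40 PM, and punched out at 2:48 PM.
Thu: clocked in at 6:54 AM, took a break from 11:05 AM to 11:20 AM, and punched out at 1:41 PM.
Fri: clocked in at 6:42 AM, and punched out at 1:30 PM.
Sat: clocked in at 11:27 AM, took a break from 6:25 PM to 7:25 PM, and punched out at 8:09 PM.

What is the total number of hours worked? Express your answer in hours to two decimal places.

39.40 hours

Mon: 7:27 AM–3:08 PM = 7 h 41 min
Tue: 8:32 AM–4:02 PM = 7 h 30 min; less 75 min break → 6 h 15 min
Wed: 10:07 AM–2:48 PM = 4 h 41 min; less 15 min break → 4 h 26 min
Thu: 6:54 AM–1:41 PM = 6 h 47 min; less 15 min break → 6 h 32 min
Fri: 6:42 AM–1:30 PM = 6 h 48 min
Sat: 11:27 AM–8:09 PM = 8 h 42 min; less 60 min break → 7 h 42 min
Total: 7 h 41 min + 6 h 15 min + 4 h 26 min + 6 h 32 min + 6 h 48 min + 7 h 42 min = 39 h 24 min.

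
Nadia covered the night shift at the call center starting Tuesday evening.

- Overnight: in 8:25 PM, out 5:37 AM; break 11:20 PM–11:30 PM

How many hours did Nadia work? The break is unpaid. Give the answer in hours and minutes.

9 h 2 min

Overnight: 8:25 PM → midnight = 3 h 35 min; midnight → 5:37 AM = 5 h 37 min; span 9 h 12 min; less 10 min break → 9 h 2 min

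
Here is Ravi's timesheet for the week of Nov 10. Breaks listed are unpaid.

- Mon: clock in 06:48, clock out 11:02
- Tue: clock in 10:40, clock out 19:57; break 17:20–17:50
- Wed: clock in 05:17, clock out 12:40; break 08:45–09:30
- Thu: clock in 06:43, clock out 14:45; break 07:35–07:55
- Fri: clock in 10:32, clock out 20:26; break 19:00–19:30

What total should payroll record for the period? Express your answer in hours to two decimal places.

Mon: 06:48–11:02 = 4 h 14 min
Tue: 10:40–19:57 = 9 h 17 min; less 30 min break → 8 h 47 min
Wed: 05:17–12:40 = 7 h 23 min; less 45 min break → 6 h 38 min
Thu: 06:43–14:45 = 8 h 2 min; less 20 min break → 7 h 42 min
Fri: 10:32–20:26 = 9 h 54 min; less 30 min break → 9 h 24 min
Total: 4 h 14 min + 8 h 47 min + 6 h 38 min + 7 h 42 min + 9 h 24 min = 36 h 45 min.

36.75 hours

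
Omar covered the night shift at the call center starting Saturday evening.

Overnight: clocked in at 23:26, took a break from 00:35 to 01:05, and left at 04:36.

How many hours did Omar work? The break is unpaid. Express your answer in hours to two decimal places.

4.67 hours

Overnight: 23:26 → midnight = 0 h 34 min; midnight → 04:36 = 4 h 36 min; span 5 h 10 min; less 30 min break → 4 h 40 min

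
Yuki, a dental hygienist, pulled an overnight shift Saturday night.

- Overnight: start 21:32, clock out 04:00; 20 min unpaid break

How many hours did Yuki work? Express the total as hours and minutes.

6 h 8 min

Overnight: 21:32 → midnight = 2 h 28 min; midnight → 04:00 = 4 h 0 min; span 6 h 28 min; less 20 min break → 6 h 8 min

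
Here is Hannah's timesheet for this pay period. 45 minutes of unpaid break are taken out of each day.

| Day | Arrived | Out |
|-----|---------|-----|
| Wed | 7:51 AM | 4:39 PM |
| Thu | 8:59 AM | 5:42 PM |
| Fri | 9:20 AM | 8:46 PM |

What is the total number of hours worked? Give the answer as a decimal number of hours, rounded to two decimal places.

26.70 hours

Wed: 7:51 AM–4:39 PM = 8 h 48 min; less 45 min break → 8 h 3 min
Thu: 8:59 AM–5:42 PM = 8 h 43 min; less 45 min break → 7 h 58 min
Fri: 9:20 AM–8:46 PM = 11 h 26 min; less 45 min break → 10 h 41 min
Total: 8 h 3 min + 7 h 58 min + 10 h 41 min = 26 h 42 min.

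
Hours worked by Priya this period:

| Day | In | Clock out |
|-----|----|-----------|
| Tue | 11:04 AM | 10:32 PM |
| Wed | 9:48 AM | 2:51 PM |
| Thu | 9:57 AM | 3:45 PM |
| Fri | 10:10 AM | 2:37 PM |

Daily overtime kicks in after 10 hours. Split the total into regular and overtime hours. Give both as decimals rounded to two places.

Regular 25.30 hours, overtime 1.47 hours

Tue: 11:04 AM–10:32 PM = 11 h 28 min
Wed: 9:48 AM–2:51 PM = 5 h 3 min
Thu: 9:57 AM–3:45 PM = 5 h 48 min
Fri: 10:10 AM–2:37 PM = 4 h 27 min
Tue reg 10 h 0 min / OT 1 h 28 min; Wed reg 5 h 3 min / OT 0 h 0 min; Thu reg 5 h 48 min / OT 0 h 0 min; Fri reg 4 h 27 min / OT 0 h 0 min.
Totals: regular 25 h 18 min, overtime 1 h 28 min.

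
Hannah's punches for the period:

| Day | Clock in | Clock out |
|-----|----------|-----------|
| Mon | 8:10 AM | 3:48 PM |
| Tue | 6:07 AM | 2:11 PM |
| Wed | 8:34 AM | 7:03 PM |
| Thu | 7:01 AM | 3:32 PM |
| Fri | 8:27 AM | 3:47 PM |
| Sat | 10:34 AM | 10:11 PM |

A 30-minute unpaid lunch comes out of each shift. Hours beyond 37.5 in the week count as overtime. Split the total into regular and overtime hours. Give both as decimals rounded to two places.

Mon: 8:10 AM–3:48 PM = 7 h 38 min; less 30 min break → 7 h 8 min
Tue: 6:07 AM–2:11 PM = 8 h 4 min; less 30 min break → 7 h 34 min
Wed: 8:34 AM–7:03 PM = 10 h 29 min; less 30 min break → 9 h 59 min
Thu: 7:01 AM–3:32 PM = 8 h 31 min; less 30 min break → 8 h 1 min
Fri: 8:27 AM–3:47 PM = 7 h 20 min; less 30 min break → 6 h 50 min
Sat: 10:34 AM–10:11 PM = 11 h 37 min; less 30 min break → 11 h 7 min
Total worked: 50 h 39 min = 50.65 h.
Threshold 37.5 h → overtime 13 h 9 min, regular 37 h 30 min.

Regular 37.50 hours, overtime 13.15 hours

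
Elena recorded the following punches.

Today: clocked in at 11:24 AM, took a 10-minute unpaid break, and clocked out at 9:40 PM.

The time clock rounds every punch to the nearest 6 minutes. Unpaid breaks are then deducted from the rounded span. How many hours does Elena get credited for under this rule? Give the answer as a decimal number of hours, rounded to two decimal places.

10.13 hours

Today: in 11:24 AM→11:24 AM, out 9:40 PM→9:42 PM; 10 h 18 min − 10 min = 10 h 8 min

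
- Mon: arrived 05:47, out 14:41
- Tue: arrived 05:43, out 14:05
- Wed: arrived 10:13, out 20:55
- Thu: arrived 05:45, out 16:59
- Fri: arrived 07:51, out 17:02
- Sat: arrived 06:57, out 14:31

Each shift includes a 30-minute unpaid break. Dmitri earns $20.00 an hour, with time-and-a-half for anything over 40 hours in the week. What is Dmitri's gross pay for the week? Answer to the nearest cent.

$1188.50

Mon: 05:47–14:41 = 8 h 54 min; less 30 min break → 8 h 24 min
Tue: 05:43–14:05 = 8 h 22 min; less 30 min break → 7 h 52 min
Wed: 10:13–20:55 = 10 h 42 min; less 30 min break → 10 h 12 min
Thu: 05:45–16:59 = 11 h 14 min; less 30 min break → 10 h 44 min
Fri: 07:51–17:02 = 9 h 11 min; less 30 min break → 8 h 41 min
Sat: 06:57–14:31 = 7 h 34 min; less 30 min break → 7 h 4 min
Total worked: 52 h 57 min = 3177 min.
Regular 40 h 0 min = 2400 min at $20.00/h; overtime 12 h 57 min = 777 min at $30.00/h.
Pay = (2400 × $20.00 + 777 × $30.00) ÷ 60 = $1188.50.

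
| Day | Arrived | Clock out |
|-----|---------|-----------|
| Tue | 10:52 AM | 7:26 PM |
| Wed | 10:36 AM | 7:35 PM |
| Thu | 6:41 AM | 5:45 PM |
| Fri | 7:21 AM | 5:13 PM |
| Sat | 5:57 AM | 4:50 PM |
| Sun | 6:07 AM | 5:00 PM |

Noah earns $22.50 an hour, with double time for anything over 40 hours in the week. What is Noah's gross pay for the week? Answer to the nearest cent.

$1811.25

Tue: 10:52 AM–7:26 PM = 8 h 34 min
Wed: 10:36 AM–7:35 PM = 8 h 59 min
Thu: 6:41 AM–5:45 PM = 11 h 4 min
Fri: 7:21 AM–5:13 PM = 9 h 52 min
Sat: 5:57 AM–4:50 PM = 10 h 53 min
Sun: 6:07 AM–5:00 PM = 10 h 53 min
Total worked: 60 h 15 min = 3615 min.
Regular 40 h 0 min = 2400 min at $22.50/h; overtime 20 h 15 min = 1215 min at $45.00/h.
Pay = (2400 × $22.50 + 1215 × $45.00) ÷ 60 = $1811.25.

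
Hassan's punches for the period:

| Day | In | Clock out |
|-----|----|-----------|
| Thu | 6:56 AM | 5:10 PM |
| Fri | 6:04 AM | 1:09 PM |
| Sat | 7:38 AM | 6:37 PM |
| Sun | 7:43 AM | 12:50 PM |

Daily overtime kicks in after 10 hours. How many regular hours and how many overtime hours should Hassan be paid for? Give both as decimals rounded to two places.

Thu: 6:56 AM–5:10 PM = 10 h 14 min
Fri: 6:04 AM–1:09 PM = 7 h 5 min
Sat: 7:38 AM–6:37 PM = 10 h 59 min
Sun: 7:43 AM–12:50 PM = 5 h 7 min
Thu reg 10 h 0 min / OT 0 h 14 min; Fri reg 7 h 5 min / OT 0 h 0 min; Sat reg 10 h 0 min / OT 0 h 59 min; Sun reg 5 h 7 min / OT 0 h 0 min.
Totals: regular 32 h 12 min, overtime 1 h 13 min.

Regular 32.20 hours, overtime 1.22 hours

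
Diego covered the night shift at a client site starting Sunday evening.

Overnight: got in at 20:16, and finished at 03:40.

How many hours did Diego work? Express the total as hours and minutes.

7 h 24 min

Overnight: 20:16 → midnight = 3 h 44 min; midnight → 03:40 = 3 h 40 min; span 7 h 24 min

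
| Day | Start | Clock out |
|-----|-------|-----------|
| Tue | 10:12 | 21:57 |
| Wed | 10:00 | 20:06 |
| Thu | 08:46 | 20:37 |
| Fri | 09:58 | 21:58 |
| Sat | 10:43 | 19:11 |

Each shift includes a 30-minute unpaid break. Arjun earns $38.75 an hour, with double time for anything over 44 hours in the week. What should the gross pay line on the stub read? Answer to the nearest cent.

Tue: 10:12–21:57 = 11 h 45 min; less 30 min break → 11 h 15 min
Wed: 10:00–20:06 = 10 h 6 min; less 30 min break → 9 h 36 min
Thu: 08:46–20:37 = 11 h 51 min; less 30 min break → 11 h 21 min
Fri: 09:58–21:58 = 12 h 0 min; less 30 min break → 11 h 30 min
Sat: 10:43–19:11 = 8 h 28 min; less 30 min break → 7 h 58 min
Total worked: 51 h 40 min = 3100 min.
Regular 44 h 0 min = 2640 min at $38.75/h; overtime 7 h 40 min = 460 min at $77.50/h.
Pay = (2640 × $38.75 + 460 × $77.50) ÷ 60 = $2299.17.

$2299.17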